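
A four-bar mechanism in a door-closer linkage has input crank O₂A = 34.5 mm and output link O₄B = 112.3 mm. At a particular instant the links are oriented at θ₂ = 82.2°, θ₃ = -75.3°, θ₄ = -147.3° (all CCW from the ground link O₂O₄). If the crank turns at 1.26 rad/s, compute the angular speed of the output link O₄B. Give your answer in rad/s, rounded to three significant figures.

0.156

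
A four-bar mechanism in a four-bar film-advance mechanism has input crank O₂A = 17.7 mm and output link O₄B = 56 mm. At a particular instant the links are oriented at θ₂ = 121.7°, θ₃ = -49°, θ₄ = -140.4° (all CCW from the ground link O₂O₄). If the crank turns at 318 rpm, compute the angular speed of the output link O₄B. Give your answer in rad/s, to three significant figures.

1.70

ω₂ = 33.3 rad/s (from 318 rpm).
Differentiating the loop-closure r₂e^{iθ₂}+r₃e^{iθ₃}=r₁+r₄e^{iθ₄} gives r₂ω₂e^{iθ₂}+r₃ω₃e^{iθ₃}=r₄ω₄e^{iθ₄}.
Eliminating the other unknown: ω₄ = r₂ω₂ sin(θ₂−θ₃) / [r₄ sin(θ₄−θ₃)].
Numerator sine = +0.16160; denominator sine = -0.99970.
Result = 0.0177·33.3·(+0.16160) / (0.056·(-0.99970)) = -1.7015 rad/s; magnitude 1.7015 rad/s.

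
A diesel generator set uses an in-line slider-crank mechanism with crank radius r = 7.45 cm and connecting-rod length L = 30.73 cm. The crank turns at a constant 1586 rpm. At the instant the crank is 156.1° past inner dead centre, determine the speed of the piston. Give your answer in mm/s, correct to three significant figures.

3900

ω = 2π·1586/60 = 166.1 rad/s
For an in-line slider-crank, x = r cosθ + √(L² − r² sin²θ), so v = −rω sinθ·[1 + r cosθ/√(L² − r² sin²θ)].
With r = 0.0745 m, L = 0.3073 m, θ = 156.1°: √(L² − r² sin²θ) = 0.30581 m.
v = −0.0745·166.1·0.40514·[1 + 0.0745·-0.91425/0.30581] = -3.8965 m/s.
|v| = 3.8965 m/s = 3896.5 mm/s.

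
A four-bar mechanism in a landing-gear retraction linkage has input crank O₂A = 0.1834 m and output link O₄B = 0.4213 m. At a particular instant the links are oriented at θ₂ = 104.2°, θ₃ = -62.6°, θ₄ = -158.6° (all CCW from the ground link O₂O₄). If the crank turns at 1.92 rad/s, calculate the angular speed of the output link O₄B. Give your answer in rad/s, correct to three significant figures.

0.192

ω₂ = 1.92 rad/s
Differentiating the loop-closure r₂e^{iθ₂}+r₃e^{iθ₃}=r₁+r₄e^{iθ₄} gives r₂ω₂e^{iθ₂}+r₃ω₃e^{iθ₃}=r₄ω₄e^{iθ₄}.
Eliminating the other unknown: ω₄ = r₂ω₂ sin(θ₂−θ₃) / [r₄ sin(θ₄−θ₃)].
Numerator sine = +0.22835; denominator sine = -0.99452.
Result = 0.1834·1.92·(+0.22835) / (0.4213·(-0.99452)) = -0.19191 rad/s; magnitude 0.19191 rad/s.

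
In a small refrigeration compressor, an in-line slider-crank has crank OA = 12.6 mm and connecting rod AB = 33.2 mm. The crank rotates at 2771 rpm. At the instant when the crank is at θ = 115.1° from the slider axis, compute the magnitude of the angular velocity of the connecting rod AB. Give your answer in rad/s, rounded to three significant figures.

ω = 290.2 rad/s (converted from 2771 rpm).
The rod makes angle φ with the slider axis where L sinφ = r sinθ; differentiating, L cosφ·φ̇ = r ω cosθ.
L cosφ = √(L² − r² sin²θ) = 0.031178 m.
|ω_rod| = r ω |cosθ| / √(L² − r² sin²θ) = 0.0126·290.2·0.42420/0.031178 = 49.746 rad/s.

49.7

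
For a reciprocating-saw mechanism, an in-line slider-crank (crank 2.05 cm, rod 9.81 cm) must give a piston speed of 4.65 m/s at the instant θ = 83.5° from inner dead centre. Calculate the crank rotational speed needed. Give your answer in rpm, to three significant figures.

For an in-line slider-crank, |v_piston| = rω|sinθ|·[1 + r cosθ/√(L² − r² sin²θ)].
With r = 0.0205 m, L = 0.0981 m, θ = 83.5°: the bracketed kinematic factor |dx/dθ| = 0.020861 m.
ω = v/|dx/dθ| = 4.65/0.020861 = 222.91 rad/s.
N = 60ω/(2π) = 2128.6 rpm.

2130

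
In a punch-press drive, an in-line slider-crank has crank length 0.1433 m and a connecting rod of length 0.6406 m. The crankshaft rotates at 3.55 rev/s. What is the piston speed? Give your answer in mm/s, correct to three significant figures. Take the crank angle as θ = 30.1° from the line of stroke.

1920

ω = 2π·3.55 = 22.31 rad/s
For an in-line slider-crank, x = r cosθ + √(L² − r² sin²θ), so v = −rω sinθ·[1 + r cosθ/√(L² − r² sin²θ)].
With r = 0.1433 m, L = 0.6406 m, θ = 30.1°: √(L² − r² sin²θ) = 0.63656 m.
v = −0.1433·22.31·0.50151·[1 + 0.1433·0.86515/0.63656] = -1.9152 m/s.
|v| = 1.9152 m/s = 1915.2 mm/s.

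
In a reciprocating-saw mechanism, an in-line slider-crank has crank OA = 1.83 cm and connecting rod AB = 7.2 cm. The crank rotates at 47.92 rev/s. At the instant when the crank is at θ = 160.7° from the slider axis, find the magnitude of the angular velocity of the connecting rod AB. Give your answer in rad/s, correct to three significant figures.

72.5

ω = 301.1 rad/s (converted from 47.92 rev/s).
The rod makes angle φ with the slider axis where L sinφ = r sinθ; differentiating, L cosφ·φ̇ = r ω cosθ.
L cosφ = √(L² − r² sin²θ) = 0.071745 m.
|ω_rod| = r ω |cosθ| / √(L² − r² sin²θ) = 0.0183·301.1·0.94380/0.071745 = 72.483 rad/s.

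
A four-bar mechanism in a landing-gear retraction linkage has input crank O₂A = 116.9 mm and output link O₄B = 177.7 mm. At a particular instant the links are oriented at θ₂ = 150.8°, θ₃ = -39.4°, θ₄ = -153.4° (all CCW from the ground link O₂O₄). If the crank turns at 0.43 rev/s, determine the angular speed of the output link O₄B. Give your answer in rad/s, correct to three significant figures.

0.345

ω₂ = 2.702 rad/s (from 0.43 rev/s).
Differentiating the loop-closure r₂e^{iθ₂}+r₃e^{iθ₃}=r₁+r₄e^{iθ₄} gives r₂ω₂e^{iθ₂}+r₃ω₃e^{iθ₃}=r₄ω₄e^{iθ₄}.
Eliminating the other unknown: ω₄ = r₂ω₂ sin(θ₂−θ₃) / [r₄ sin(θ₄−θ₃)].
Numerator sine = -0.17708; denominator sine = -0.91355.
Result = 0.1169·2.702·(-0.17708) / (0.1777·(-0.91355)) = +0.34453 rad/s; magnitude 0.34453 rad/s.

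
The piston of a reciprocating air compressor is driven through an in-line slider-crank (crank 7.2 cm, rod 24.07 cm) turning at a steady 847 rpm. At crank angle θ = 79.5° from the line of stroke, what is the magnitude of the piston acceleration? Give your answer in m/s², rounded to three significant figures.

61.7

ω = 2π·847/60 = 88.7 rad/s
x(θ) = r cosθ + √(L² − r² sin²θ); with ω constant, a = ω²·d²x/dθ².
d²x/dθ² = −r cosθ − r²(cos2θ)/√u − r⁴ sin²2θ/(4u^{3/2}),  u = L² − r² sin²θ = 0.0529246 m².
Substituting r = 0.072 m, L = 0.2407 m, θ = 79.5°: d²x/dθ² = +0.0078454 m.
a = ω²·d²x/dθ² = (88.7)²·(+0.0078454) = +61.722 m/s²;  |a| = 61.722 m/s².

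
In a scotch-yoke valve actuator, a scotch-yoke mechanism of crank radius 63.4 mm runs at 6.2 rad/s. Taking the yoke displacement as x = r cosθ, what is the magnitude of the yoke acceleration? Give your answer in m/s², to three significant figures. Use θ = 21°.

ω = 6.2 rad/s
x = r cosθ ⇒ ẍ = −rω² cosθ (ω constant).
|a| = rω²|cosθ| = 0.0634·(6.2)²·|cos 21°| = 2.2752 m/s².

2.28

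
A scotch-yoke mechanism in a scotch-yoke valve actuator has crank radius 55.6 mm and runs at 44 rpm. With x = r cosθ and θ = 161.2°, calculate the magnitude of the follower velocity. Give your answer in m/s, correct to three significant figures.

ω = 4.608 rad/s (from 44 rpm).
x = r cosθ ⇒ ẋ = −rω sinθ.
|v| = rω|sinθ| = 0.0556·4.608·|sin 161.2°| = 0.08256 m/s.

0.0826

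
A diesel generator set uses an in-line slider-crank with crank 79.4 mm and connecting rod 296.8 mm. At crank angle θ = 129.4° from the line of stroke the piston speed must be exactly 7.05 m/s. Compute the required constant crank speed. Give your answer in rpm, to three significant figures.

1330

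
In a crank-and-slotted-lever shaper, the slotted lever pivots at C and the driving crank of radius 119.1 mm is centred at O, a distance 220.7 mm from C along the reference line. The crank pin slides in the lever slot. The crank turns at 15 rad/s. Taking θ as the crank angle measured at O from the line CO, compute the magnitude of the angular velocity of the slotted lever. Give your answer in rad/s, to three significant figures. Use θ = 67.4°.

4.38

ω = 15 rad/s
Crank pin A relative to C: A = (d + r cosθ, r sinθ); lever angle φ = atan2(r sinθ, d + r cosθ).
Differentiating tanφ: φ̇ = rω(d cosθ + r)/(d² + r² + 2dr cosθ).
d² + r² + 2dr cosθ = |CA|² = 0.083096 m²;  d cosθ + r = +0.20391 m.
|ω_lever| = |0.1191·15·+0.20391| / 0.083096 = 4.384 rad/s.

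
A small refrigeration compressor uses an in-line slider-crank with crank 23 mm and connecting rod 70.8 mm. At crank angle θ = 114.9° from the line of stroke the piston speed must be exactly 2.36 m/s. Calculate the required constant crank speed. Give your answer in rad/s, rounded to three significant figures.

132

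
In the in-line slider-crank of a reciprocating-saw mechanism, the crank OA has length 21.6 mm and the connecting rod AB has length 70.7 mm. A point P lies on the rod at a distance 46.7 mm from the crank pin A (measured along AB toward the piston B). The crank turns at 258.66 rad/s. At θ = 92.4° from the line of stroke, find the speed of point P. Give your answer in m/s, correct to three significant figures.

5.53

ω = 258.7 rad/s.  Crank-pin speed |V_A| = rω = 5.5871 m/s, perpendicular to OA.
Rod angle: sinφ = −(r/L) sinθ ⇒ φ = -17.773°; ω_rod = −rω cosθ/√(L²−r²sin²θ) = +3.4751 rad/s.
V_P = V_A + ω_rod × AP, with AP = 0.0467 m along the rod.
Components: V_Px = −rω sinθ − a·ω_rod·sinφ = -5.5326 m/s;  V_Py = rω cosθ + a·ω_rod·cosφ = -0.079421 m/s.
|V_P| = √(V_Px² + V_Py²) = 5.5332 m/s.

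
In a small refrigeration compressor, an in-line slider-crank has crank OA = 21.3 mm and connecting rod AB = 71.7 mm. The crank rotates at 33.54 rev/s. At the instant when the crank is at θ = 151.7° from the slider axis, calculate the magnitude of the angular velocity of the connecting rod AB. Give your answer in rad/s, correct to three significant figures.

ω = 210.7 rad/s (converted from 33.54 rev/s).
The rod makes angle φ with the slider axis where L sinφ = r sinθ; differentiating, L cosφ·φ̇ = r ω cosθ.
L cosφ = √(L² − r² sin²θ) = 0.070985 m.
|ω_rod| = r ω |cosθ| / √(L² − r² sin²θ) = 0.0213·210.7·0.88048/0.070985 = 55.677 rad/s.

55.7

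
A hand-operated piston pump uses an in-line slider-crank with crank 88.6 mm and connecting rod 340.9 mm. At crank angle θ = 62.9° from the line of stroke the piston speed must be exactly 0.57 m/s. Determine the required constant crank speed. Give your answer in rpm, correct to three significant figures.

For an in-line slider-crank, |v_piston| = rω|sinθ|·[1 + r cosθ/√(L² − r² sin²θ)].
With r = 0.0886 m, L = 0.3409 m, θ = 62.9°: the bracketed kinematic factor |dx/dθ| = 0.088472 m.
ω = v/|dx/dθ| = 0.57/0.088472 = 6.4427 rad/s.
N = 60ω/(2π) = 61.524 rpm.

61.5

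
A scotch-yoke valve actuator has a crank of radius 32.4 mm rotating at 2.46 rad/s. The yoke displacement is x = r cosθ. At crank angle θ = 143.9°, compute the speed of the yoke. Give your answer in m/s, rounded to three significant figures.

ω = 2.46 rad/s
x = r cosθ ⇒ ẋ = −rω sinθ.
|v| = rω|sinθ| = 0.0324·2.46·|sin 143.9°| = 0.046961 m/s.

0.0470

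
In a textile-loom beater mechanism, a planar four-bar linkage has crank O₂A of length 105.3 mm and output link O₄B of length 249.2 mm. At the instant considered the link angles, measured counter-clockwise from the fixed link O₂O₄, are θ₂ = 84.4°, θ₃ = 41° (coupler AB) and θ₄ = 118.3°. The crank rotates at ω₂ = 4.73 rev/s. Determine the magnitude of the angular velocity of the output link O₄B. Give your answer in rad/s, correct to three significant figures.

8.84

ω₂ = 29.72 rad/s (from 4.73 rev/s).
Differentiating the loop-closure r₂e^{iθ₂}+r₃e^{iθ₃}=r₁+r₄e^{iθ₄} gives r₂ω₂e^{iθ₂}+r₃ω₃e^{iθ₃}=r₄ω₄e^{iθ₄}.
Eliminating the other unknown: ω₄ = r₂ω₂ sin(θ₂−θ₃) / [r₄ sin(θ₄−θ₃)].
Numerator sine = +0.68709; denominator sine = +0.97553.
Result = 0.1053·29.72·(+0.68709) / (0.2492·(+0.97553)) = +8.8449 rad/s; magnitude 8.8449 rad/s.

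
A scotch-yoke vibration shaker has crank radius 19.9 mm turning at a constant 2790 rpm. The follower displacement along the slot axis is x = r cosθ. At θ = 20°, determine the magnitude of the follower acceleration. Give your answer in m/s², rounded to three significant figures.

1600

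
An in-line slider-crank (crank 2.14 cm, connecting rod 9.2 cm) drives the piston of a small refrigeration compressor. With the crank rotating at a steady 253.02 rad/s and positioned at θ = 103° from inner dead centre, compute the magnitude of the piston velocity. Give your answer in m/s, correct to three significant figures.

4.99

ω = 253 rad/s
For an in-line slider-crank, x = r cosθ + √(L² − r² sin²θ), so v = −rω sinθ·[1 + r cosθ/√(L² − r² sin²θ)].
With r = 0.0214 m, L = 0.092 m, θ = 103°: √(L² − r² sin²θ) = 0.089606 m.
v = −0.0214·253·0.97437·[1 + 0.0214·-0.22495/0.089606] = -4.9924 m/s.
|v| = 4.9924 m/s.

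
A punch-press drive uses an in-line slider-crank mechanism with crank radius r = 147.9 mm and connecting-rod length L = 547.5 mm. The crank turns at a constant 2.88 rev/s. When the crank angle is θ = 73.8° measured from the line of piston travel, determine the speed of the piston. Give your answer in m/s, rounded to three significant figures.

ω = 2π·2.88 = 18.1 rad/s
For an in-line slider-crank, x = r cosθ + √(L² − r² sin²θ), so v = −rω sinθ·[1 + r cosθ/√(L² − r² sin²θ)].
With r = 0.1479 m, L = 0.5475 m, θ = 73.8°: √(L² − r² sin²θ) = 0.52876 m.
v = −0.1479·18.1·0.96029·[1 + 0.1479·0.27899/0.52876] = -2.7706 m/s.
|v| = 2.7706 m/s.

2.77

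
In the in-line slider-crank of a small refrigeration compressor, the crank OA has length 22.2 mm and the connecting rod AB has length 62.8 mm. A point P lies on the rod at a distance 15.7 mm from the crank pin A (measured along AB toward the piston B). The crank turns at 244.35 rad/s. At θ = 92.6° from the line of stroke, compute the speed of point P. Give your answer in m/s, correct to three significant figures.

ω = 244.3 rad/s.  Crank-pin speed |V_A| = rω = 5.4246 m/s, perpendicular to OA.
Rod angle: sinφ = −(r/L) sinθ ⇒ φ = -20.679°; ω_rod = −rω cosθ/√(L²−r²sin²θ) = +4.1882 rad/s.
V_P = V_A + ω_rod × AP, with AP = 0.0157 m along the rod.
Components: V_Px = −rω sinθ − a·ω_rod·sinφ = -5.3958 m/s;  V_Py = rω cosθ + a·ω_rod·cosφ = -0.18456 m/s.
|V_P| = √(V_Px² + V_Py²) = 5.3989 m/s.

5.40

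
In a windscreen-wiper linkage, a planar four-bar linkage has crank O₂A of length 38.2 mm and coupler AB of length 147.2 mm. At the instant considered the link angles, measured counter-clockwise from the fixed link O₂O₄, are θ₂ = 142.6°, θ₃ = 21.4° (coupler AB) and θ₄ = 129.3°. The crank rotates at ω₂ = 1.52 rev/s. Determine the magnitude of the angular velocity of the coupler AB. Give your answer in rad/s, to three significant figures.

ω₂ = 9.55 rad/s (from 1.52 rev/s).
Differentiating the loop-closure r₂e^{iθ₂}+r₃e^{iθ₃}=r₁+r₄e^{iθ₄} gives r₂ω₂e^{iθ₂}+r₃ω₃e^{iθ₃}=r₄ω₄e^{iθ₄}.
Eliminating the other unknown: ω₃ = r₂ω₂ sin(θ₄−θ₂) / [r₃ sin(θ₃−θ₄)].
Numerator sine = -0.23005; denominator sine = -0.95159.
Result = 0.0382·9.55·(-0.23005) / (0.1472·(-0.95159)) = +0.59917 rad/s; magnitude 0.59917 rad/s.

0.599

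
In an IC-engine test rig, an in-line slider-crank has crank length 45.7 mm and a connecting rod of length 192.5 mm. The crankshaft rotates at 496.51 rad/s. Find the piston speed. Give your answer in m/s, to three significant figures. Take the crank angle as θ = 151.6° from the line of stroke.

8.52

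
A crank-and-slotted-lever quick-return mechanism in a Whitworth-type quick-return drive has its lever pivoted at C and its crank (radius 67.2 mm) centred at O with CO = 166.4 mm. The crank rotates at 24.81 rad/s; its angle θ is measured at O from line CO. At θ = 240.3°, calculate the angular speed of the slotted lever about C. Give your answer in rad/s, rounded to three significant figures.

ω = 24.81 rad/s
Crank pin A relative to C: A = (d + r cosθ, r sinθ); lever angle φ = atan2(r sinθ, d + r cosθ).
Differentiating tanφ: φ̇ = rω(d cosθ + r)/(d² + r² + 2dr cosθ).
d² + r² + 2dr cosθ = |CA|² = 0.0211243 m²;  d cosθ + r = -0.015244 m.
|ω_lever| = |0.0672·24.81·-0.015244| / 0.0211243 = 1.2032 rad/s.

1.20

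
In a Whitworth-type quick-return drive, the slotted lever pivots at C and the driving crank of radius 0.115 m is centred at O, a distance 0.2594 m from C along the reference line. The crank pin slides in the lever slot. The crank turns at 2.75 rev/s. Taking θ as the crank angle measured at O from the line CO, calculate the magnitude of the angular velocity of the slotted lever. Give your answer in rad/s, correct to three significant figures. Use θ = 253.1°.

1.25

ω = 17.28 rad/s (from 2.75 rev/s).
Crank pin A relative to C: A = (d + r cosθ, r sinθ); lever angle φ = atan2(r sinθ, d + r cosθ).
Differentiating tanφ: φ̇ = rω(d cosθ + r)/(d² + r² + 2dr cosθ).
d² + r² + 2dr cosθ = |CA|² = 0.0631695 m²;  d cosθ + r = +0.039592 m.
|ω_lever| = |0.115·17.28·+0.039592| / 0.0631695 = 1.2454 rad/s.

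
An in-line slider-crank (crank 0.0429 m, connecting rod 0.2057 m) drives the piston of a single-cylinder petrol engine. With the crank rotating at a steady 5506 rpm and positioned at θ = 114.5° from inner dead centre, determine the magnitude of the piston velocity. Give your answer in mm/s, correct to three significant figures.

ω = 2π·5506/60 = 576.6 rad/s
For an in-line slider-crank, x = r cosθ + √(L² − r² sin²θ), so v = −rω sinθ·[1 + r cosθ/√(L² − r² sin²θ)].
With r = 0.0429 m, L = 0.2057 m, θ = 114.5°: √(L² − r² sin²θ) = 0.20196 m.
v = −0.0429·576.6·0.90996·[1 + 0.0429·-0.41469/0.20196] = -20.526 m/s.
|v| = 20.526 m/s = 20526 mm/s.

20500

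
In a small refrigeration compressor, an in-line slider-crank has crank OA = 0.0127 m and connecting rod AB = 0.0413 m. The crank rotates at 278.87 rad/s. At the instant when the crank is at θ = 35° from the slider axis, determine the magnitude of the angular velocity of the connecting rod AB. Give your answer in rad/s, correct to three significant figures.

71.4

ω = 278.9 rad/s
The rod makes angle φ with the slider axis where L sinφ = r sinθ; differentiating, L cosφ·φ̇ = r ω cosθ.
L cosφ = √(L² − r² sin²θ) = 0.040653 m.
|ω_rod| = r ω |cosθ| / √(L² − r² sin²θ) = 0.0127·278.9·0.81915/0.040653 = 71.365 rad/s.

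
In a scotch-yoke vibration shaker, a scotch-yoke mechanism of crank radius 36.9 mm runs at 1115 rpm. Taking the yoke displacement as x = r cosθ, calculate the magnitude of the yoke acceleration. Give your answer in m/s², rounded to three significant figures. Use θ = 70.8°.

165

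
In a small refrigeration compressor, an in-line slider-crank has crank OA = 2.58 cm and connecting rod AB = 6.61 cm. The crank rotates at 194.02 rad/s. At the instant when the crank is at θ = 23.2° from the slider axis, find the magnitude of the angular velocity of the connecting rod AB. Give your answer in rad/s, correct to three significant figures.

ω = 194 rad/s
The rod makes angle φ with the slider axis where L sinφ = r sinθ; differentiating, L cosφ·φ̇ = r ω cosθ.
L cosφ = √(L² − r² sin²θ) = 0.065314 m.
|ω_rod| = r ω |cosθ| / √(L² − r² sin²θ) = 0.0258·194·0.91914/0.065314 = 70.443 rad/s.

70.4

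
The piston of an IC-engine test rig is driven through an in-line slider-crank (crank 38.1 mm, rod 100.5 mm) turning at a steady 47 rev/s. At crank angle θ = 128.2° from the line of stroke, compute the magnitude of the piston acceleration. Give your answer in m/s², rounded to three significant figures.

2320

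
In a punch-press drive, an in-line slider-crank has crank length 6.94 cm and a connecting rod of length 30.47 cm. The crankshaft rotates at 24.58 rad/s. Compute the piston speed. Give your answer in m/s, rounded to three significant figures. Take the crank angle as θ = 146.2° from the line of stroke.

ω = 24.58 rad/s
For an in-line slider-crank, x = r cosθ + √(L² − r² sin²θ), so v = −rω sinθ·[1 + r cosθ/√(L² − r² sin²θ)].
With r = 0.0694 m, L = 0.3047 m, θ = 146.2°: √(L² − r² sin²θ) = 0.30224 m.
v = −0.0694·24.58·0.55630·[1 + 0.0694·-0.83098/0.30224] = -0.76789 m/s.
|v| = 0.76789 m/s.

0.768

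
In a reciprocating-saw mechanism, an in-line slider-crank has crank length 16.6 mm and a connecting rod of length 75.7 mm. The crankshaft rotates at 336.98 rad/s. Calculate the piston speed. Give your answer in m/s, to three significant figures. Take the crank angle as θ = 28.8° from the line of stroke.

3.22

ω = 337 rad/s
For an in-line slider-crank, x = r cosθ + √(L² − r² sin²θ), so v = −rω sinθ·[1 + r cosθ/√(L² − r² sin²θ)].
With r = 0.0166 m, L = 0.0757 m, θ = 28.8°: √(L² − r² sin²θ) = 0.075276 m.
v = −0.0166·337·0.48175·[1 + 0.0166·0.87631/0.075276] = -3.2156 m/s.
|v| = 3.2156 m/s.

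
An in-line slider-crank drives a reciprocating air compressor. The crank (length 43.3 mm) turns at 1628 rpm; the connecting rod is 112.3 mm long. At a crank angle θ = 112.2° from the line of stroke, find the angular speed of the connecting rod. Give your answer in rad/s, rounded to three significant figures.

26.6

ω = 170.5 rad/s (converted from 1628 rpm).
The rod makes angle φ with the slider axis where L sinφ = r sinθ; differentiating, L cosφ·φ̇ = r ω cosθ.
L cosφ = √(L² − r² sin²θ) = 0.1049 m.
|ω_rod| = r ω |cosθ| / √(L² − r² sin²θ) = 0.0433·170.5·0.37784/0.1049 = 26.589 rad/s.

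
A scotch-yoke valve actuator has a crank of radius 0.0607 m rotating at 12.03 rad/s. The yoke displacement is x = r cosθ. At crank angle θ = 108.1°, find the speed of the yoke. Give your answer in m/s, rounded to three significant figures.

0.694

ω = 12.03 rad/s
x = r cosθ ⇒ ẋ = −rω sinθ.
|v| = rω|sinθ| = 0.0607·12.03·|sin 108.1°| = 0.69409 m/s.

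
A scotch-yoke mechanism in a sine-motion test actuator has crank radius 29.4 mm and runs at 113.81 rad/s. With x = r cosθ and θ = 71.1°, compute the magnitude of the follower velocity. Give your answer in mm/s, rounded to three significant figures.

3170

ω = 113.8 rad/s
x = r cosθ ⇒ ẋ = −rω sinθ.
|v| = rω|sinθ| = 0.0294·113.8·|sin 71.1°| = 3.1656 m/s = 3165.6 mm/s.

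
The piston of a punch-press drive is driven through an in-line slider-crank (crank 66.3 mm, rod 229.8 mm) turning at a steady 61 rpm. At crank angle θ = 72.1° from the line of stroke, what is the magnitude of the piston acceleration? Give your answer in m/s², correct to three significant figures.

0.179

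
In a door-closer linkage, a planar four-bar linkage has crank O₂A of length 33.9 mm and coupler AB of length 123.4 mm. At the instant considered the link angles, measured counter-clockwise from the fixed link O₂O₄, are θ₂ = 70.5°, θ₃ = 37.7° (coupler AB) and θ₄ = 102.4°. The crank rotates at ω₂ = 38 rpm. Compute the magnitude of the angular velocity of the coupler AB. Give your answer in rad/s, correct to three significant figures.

0.639

ω₂ = 3.979 rad/s (from 38 rpm).
Differentiating the loop-closure r₂e^{iθ₂}+r₃e^{iθ₃}=r₁+r₄e^{iθ₄} gives r₂ω₂e^{iθ₂}+r₃ω₃e^{iθ₃}=r₄ω₄e^{iθ₄}.
Eliminating the other unknown: ω₃ = r₂ω₂ sin(θ₄−θ₂) / [r₃ sin(θ₃−θ₄)].
Numerator sine = +0.52844; denominator sine = -0.90408.
Result = 0.0339·3.979·(+0.52844) / (0.1234·(-0.90408)) = -0.63897 rad/s; magnitude 0.63897 rad/s.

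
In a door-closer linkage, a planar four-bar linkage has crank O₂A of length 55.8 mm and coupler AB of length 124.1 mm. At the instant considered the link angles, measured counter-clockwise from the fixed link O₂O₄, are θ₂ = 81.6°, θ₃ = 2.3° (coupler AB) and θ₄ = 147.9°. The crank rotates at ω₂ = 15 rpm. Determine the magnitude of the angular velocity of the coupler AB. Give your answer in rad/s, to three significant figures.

ω₂ = 1.571 rad/s (from 15 rpm).
Differentiating the loop-closure r₂e^{iθ₂}+r₃e^{iθ₃}=r₁+r₄e^{iθ₄} gives r₂ω₂e^{iθ₂}+r₃ω₃e^{iθ₃}=r₄ω₄e^{iθ₄}.
Eliminating the other unknown: ω₃ = r₂ω₂ sin(θ₄−θ₂) / [r₃ sin(θ₃−θ₄)].
Numerator sine = +0.91566; denominator sine = -0.56497.
Result = 0.0558·1.571·(+0.91566) / (0.1241·(-0.56497)) = -1.1447 rad/s; magnitude 1.1447 rad/s.

1.14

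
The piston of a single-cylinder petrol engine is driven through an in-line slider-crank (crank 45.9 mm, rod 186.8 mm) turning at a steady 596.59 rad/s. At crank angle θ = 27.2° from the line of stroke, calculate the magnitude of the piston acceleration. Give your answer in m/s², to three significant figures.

16900

ω = 596.6 rad/s
x(θ) = r cosθ + √(L² − r² sin²θ); with ω constant, a = ω²·d²x/dθ².
d²x/dθ² = −r cosθ − r²(cos2θ)/√u − r⁴ sin²2θ/(4u^{3/2}),  u = L² − r² sin²θ = 0.034454 m².
Substituting r = 0.0459 m, L = 0.1868 m, θ = 27.2°: d²x/dθ² = -0.047546 m.
a = ω²·d²x/dθ² = (596.6)²·(-0.047546) = -16923 m/s²;  |a| = 16923 m/s².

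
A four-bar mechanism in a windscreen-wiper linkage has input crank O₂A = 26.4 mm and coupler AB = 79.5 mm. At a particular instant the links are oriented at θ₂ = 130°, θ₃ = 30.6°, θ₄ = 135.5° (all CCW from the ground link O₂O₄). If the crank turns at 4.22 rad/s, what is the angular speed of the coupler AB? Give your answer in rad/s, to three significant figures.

0.139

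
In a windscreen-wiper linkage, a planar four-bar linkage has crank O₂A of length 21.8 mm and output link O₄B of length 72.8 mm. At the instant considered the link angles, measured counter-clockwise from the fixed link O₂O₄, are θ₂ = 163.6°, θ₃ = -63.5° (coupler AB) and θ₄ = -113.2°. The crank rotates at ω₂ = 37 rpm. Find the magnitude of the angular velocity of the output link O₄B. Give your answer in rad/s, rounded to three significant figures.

ω₂ = 3.875 rad/s (from 37 rpm).
Differentiating the loop-closure r₂e^{iθ₂}+r₃e^{iθ₃}=r₁+r₄e^{iθ₄} gives r₂ω₂e^{iθ₂}+r₃ω₃e^{iθ₃}=r₄ω₄e^{iθ₄}.
Eliminating the other unknown: ω₄ = r₂ω₂ sin(θ₂−θ₃) / [r₄ sin(θ₄−θ₃)].
Numerator sine = -0.73254; denominator sine = -0.76267.
Result = 0.0218·3.875·(-0.73254) / (0.0728·(-0.76267)) = +1.1144 rad/s; magnitude 1.1144 rad/s.

1.11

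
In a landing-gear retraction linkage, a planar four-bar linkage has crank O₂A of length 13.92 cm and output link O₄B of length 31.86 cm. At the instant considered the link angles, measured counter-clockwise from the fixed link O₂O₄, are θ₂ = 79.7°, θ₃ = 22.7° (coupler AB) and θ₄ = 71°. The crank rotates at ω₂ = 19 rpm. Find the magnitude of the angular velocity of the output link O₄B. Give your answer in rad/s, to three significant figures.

ω₂ = 1.99 rad/s (from 19 rpm).
Differentiating the loop-closure r₂e^{iθ₂}+r₃e^{iθ₃}=r₁+r₄e^{iθ₄} gives r₂ω₂e^{iθ₂}+r₃ω₃e^{iθ₃}=r₄ω₄e^{iθ₄}.
Eliminating the other unknown: ω₄ = r₂ω₂ sin(θ₂−θ₃) / [r₄ sin(θ₄−θ₃)].
Numerator sine = +0.83867; denominator sine = +0.74664.
Result = 0.1392·1.99·(+0.83867) / (0.3186·(+0.74664)) = +0.97647 rad/s; magnitude 0.97647 rad/s.

0.976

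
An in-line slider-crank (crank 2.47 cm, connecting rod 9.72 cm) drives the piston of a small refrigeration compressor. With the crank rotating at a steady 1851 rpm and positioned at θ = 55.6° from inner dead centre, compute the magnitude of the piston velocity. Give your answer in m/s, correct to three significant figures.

4.53

ω = 2π·1851/60 = 193.8 rad/s
For an in-line slider-crank, x = r cosθ + √(L² − r² sin²θ), so v = −rω sinθ·[1 + r cosθ/√(L² − r² sin²θ)].
With r = 0.0247 m, L = 0.0972 m, θ = 55.6°: √(L² − r² sin²θ) = 0.095039 m.
v = −0.0247·193.8·0.82511·[1 + 0.0247·0.56497/0.095039] = -4.5305 m/s.
|v| = 4.5305 m/s.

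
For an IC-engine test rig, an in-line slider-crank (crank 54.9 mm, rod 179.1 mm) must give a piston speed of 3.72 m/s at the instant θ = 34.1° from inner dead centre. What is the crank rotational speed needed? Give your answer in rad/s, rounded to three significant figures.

96.1

For an in-line slider-crank, |v_piston| = rω|sinθ|·[1 + r cosθ/√(L² − r² sin²θ)].
With r = 0.0549 m, L = 0.1791 m, θ = 34.1°: the bracketed kinematic factor |dx/dθ| = 0.03871 m.
ω = v/|dx/dθ| = 3.72/0.03871 = 96.1 rad/s.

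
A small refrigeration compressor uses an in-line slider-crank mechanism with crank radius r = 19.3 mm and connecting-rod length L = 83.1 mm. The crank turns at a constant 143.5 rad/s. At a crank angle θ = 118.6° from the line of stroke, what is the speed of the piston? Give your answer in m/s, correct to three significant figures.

2.16

ω = 143.5 rad/s
For an in-line slider-crank, x = r cosθ + √(L² − r² sin²θ), so v = −rω sinθ·[1 + r cosθ/√(L² − r² sin²θ)].
With r = 0.0193 m, L = 0.0831 m, θ = 118.6°: √(L² − r² sin²θ) = 0.081354 m.
v = −0.0193·143.5·0.87798·[1 + 0.0193·-0.47869/0.081354] = -2.1555 m/s.
|v| = 2.1555 m/s.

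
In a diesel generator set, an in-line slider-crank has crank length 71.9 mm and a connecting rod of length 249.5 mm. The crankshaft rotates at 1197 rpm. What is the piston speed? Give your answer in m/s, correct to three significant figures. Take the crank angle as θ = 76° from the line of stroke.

ω = 2π·1197/60 = 125.3 rad/s
For an in-line slider-crank, x = r cosθ + √(L² − r² sin²θ), so v = −rω sinθ·[1 + r cosθ/√(L² − r² sin²θ)].
With r = 0.0719 m, L = 0.2495 m, θ = 76°: √(L² − r² sin²θ) = 0.23955 m.
v = −0.0719·125.3·0.97030·[1 + 0.0719·0.24192/0.23955] = -9.3799 m/s.
|v| = 9.3799 m/s.

9.38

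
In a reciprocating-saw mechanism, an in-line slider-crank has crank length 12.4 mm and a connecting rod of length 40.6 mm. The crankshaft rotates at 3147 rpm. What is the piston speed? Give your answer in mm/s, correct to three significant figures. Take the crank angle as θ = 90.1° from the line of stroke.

4080

ω = 2π·3147/60 = 329.6 rad/s
For an in-line slider-crank, x = r cosθ + √(L² − r² sin²θ), so v = −rω sinθ·[1 + r cosθ/√(L² − r² sin²θ)].
With r = 0.0124 m, L = 0.0406 m, θ = 90.1°: √(L² − r² sin²θ) = 0.03866 m.
v = −0.0124·329.6·1.00000·[1 + 0.0124·-0.00175/0.03866] = -4.0842 m/s.
|v| = 4.0842 m/s = 4084.2 mm/s.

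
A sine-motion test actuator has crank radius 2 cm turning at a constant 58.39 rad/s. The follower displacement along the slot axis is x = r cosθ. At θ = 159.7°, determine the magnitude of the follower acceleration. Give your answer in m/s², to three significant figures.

ω = 58.39 rad/s
x = r cosθ ⇒ ẍ = −rω² cosθ (ω constant).
|a| = rω²|cosθ| = 0.02·(58.39)²·|cos 159.7°| = 63.953 m/s².

64.0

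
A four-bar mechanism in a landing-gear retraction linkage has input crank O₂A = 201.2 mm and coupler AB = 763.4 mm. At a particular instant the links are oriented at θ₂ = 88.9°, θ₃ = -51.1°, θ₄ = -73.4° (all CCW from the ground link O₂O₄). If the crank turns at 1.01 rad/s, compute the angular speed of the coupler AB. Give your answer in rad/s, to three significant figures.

0.213

ω₂ = 1.01 rad/s
Differentiating the loop-closure r₂e^{iθ₂}+r₃e^{iθ₃}=r₁+r₄e^{iθ₄} gives r₂ω₂e^{iθ₂}+r₃ω₃e^{iθ₃}=r₄ω₄e^{iθ₄}.
Eliminating the other unknown: ω₃ = r₂ω₂ sin(θ₄−θ₂) / [r₃ sin(θ₃−θ₄)].
Numerator sine = -0.30403; denominator sine = +0.37946.
Result = 0.2012·1.01·(-0.30403) / (0.7634·(+0.37946)) = -0.21328 rad/s; magnitude 0.21328 rad/s.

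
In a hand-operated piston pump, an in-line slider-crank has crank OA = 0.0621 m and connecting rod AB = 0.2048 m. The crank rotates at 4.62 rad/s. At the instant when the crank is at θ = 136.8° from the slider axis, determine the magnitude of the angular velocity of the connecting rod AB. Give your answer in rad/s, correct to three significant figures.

1.04

ω = 4.62 rad/s
The rod makes angle φ with the slider axis where L sinφ = r sinθ; differentiating, L cosφ·φ̇ = r ω cosθ.
L cosφ = √(L² − r² sin²θ) = 0.20034 m.
|ω_rod| = r ω |cosθ| / √(L² − r² sin²θ) = 0.0621·4.62·0.72897/0.20034 = 1.0439 rad/s.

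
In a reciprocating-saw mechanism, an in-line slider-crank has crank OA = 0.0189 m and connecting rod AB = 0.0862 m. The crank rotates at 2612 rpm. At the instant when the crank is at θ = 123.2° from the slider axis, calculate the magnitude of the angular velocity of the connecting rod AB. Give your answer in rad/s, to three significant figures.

ω = 273.5 rad/s (converted from 2612 rpm).
The rod makes angle φ with the slider axis where L sinφ = r sinθ; differentiating, L cosφ·φ̇ = r ω cosθ.
L cosφ = √(L² − r² sin²θ) = 0.084737 m.
|ω_rod| = r ω |cosθ| / √(L² − r² sin²θ) = 0.0189·273.5·0.54756/0.084737 = 33.406 rad/s.

33.4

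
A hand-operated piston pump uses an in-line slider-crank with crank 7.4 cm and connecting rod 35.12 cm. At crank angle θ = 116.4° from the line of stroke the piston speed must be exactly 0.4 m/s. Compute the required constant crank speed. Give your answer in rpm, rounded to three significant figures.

For an in-line slider-crank, |v_piston| = rω|sinθ|·[1 + r cosθ/√(L² − r² sin²θ)].
With r = 0.074 m, L = 0.3512 m, θ = 116.4°: the bracketed kinematic factor |dx/dθ| = 0.059959 m.
ω = v/|dx/dθ| = 0.4/0.059959 = 6.6712 rad/s.
N = 60ω/(2π) = 63.705 rpm.

63.7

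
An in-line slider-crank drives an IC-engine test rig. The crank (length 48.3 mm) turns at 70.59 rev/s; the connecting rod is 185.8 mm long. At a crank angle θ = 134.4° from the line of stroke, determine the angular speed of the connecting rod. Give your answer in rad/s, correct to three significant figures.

82.1

ω = 443.5 rad/s (converted from 70.59 rev/s).
The rod makes angle φ with the slider axis where L sinφ = r sinθ; differentiating, L cosφ·φ̇ = r ω cosθ.
L cosφ = √(L² − r² sin²θ) = 0.18257 m.
|ω_rod| = r ω |cosθ| / √(L² − r² sin²θ) = 0.0483·443.5·0.69966/0.18257 = 82.099 rad/s.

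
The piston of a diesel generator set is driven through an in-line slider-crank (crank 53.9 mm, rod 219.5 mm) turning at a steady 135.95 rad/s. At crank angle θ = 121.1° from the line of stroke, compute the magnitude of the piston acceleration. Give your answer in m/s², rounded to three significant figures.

ω = 135.9 rad/s
x(θ) = r cosθ + √(L² − r² sin²θ); with ω constant, a = ω²·d²x/dθ².
d²x/dθ² = −r cosθ − r²(cos2θ)/√u − r⁴ sin²2θ/(4u^{3/2}),  u = L² − r² sin²θ = 0.0460502 m².
Substituting r = 0.0539 m, L = 0.2195 m, θ = 121.1°: d²x/dθ² = +0.033988 m.
a = ω²·d²x/dθ² = (135.9)²·(+0.033988) = +628.18 m/s²;  |a| = 628.18 m/s².

628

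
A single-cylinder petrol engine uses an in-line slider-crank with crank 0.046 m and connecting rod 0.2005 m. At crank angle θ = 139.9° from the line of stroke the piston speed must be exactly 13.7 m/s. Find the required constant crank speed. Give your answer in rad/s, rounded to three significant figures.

For an in-line slider-crank, |v_piston| = rω|sinθ|·[1 + r cosθ/√(L² − r² sin²θ)].
With r = 0.046 m, L = 0.2005 m, θ = 139.9°: the bracketed kinematic factor |dx/dθ| = 0.024372 m.
ω = v/|dx/dθ| = 13.7/0.024372 = 562.12 rad/s.

562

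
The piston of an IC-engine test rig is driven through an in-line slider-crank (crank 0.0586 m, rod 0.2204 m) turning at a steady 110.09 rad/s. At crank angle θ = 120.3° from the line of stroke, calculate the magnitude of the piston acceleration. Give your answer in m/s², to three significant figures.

ω = 110.1 rad/s
x(θ) = r cosθ + √(L² − r² sin²θ); with ω constant, a = ω²·d²x/dθ².
d²x/dθ² = −r cosθ − r²(cos2θ)/√u − r⁴ sin²2θ/(4u^{3/2}),  u = L² − r² sin²θ = 0.0460163 m².
Substituting r = 0.0586 m, L = 0.2204 m, θ = 120.3°: d²x/dθ² = +0.037197 m.
a = ω²·d²x/dθ² = (110.1)²·(+0.037197) = +450.82 m/s²;  |a| = 450.82 m/s².

451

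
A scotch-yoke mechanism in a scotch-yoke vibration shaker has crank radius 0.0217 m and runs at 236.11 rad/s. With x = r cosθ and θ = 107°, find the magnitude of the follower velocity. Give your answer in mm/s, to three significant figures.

ω = 236.1 rad/s
x = r cosθ ⇒ ẋ = −rω sinθ.
|v| = rω|sinθ| = 0.0217·236.1·|sin 107°| = 4.8997 m/s = 4899.7 mm/s.

4900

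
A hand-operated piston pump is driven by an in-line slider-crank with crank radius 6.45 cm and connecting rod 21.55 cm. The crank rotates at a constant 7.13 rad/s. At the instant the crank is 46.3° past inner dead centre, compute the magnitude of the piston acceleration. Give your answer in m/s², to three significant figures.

2.24

ω = 7.13 rad/s
x(θ) = r cosθ + √(L² − r² sin²θ); with ω constant, a = ω²·d²x/dθ².
d²x/dθ² = −r cosθ − r²(cos2θ)/√u − r⁴ sin²2θ/(4u^{3/2}),  u = L² − r² sin²θ = 0.0442658 m².
Substituting r = 0.0645 m, L = 0.2155 m, θ = 46.3°: d²x/dθ² = -0.044129 m.
a = ω²·d²x/dθ² = (7.13)²·(-0.044129) = -2.2434 m/s²;  |a| = 2.2434 m/s².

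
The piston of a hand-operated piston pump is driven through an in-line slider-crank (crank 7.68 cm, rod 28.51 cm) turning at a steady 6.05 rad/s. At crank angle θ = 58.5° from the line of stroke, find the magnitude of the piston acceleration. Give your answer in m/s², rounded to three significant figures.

ω = 6.05 rad/s
x(θ) = r cosθ + √(L² − r² sin²θ); with ω constant, a = ω²·d²x/dθ².
d²x/dθ² = −r cosθ − r²(cos2θ)/√u − r⁴ sin²2θ/(4u^{3/2}),  u = L² − r² sin²θ = 0.076994 m².
Substituting r = 0.0768 m, L = 0.2851 m, θ = 58.5°: d²x/dθ² = -0.030801 m.
a = ω²·d²x/dθ² = (6.05)²·(-0.030801) = -1.1274 m/s²;  |a| = 1.1274 m/s².

1.13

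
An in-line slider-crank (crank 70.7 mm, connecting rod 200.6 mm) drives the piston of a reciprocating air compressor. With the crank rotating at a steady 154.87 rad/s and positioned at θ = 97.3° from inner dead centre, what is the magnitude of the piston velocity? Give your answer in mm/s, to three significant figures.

ω = 154.9 rad/s
For an in-line slider-crank, x = r cosθ + √(L² − r² sin²θ), so v = −rω sinθ·[1 + r cosθ/√(L² − r² sin²θ)].
With r = 0.0707 m, L = 0.2006 m, θ = 97.3°: √(L² − r² sin²θ) = 0.18794 m.
v = −0.0707·154.9·0.99189·[1 + 0.0707·-0.12706/0.18794] = -10.341 m/s.
|v| = 10.341 m/s = 10341 mm/s.

10300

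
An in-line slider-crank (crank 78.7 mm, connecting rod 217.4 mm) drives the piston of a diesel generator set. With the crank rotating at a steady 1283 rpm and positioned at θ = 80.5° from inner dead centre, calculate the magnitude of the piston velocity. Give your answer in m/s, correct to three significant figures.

11.1

ω = 2π·1283/60 = 134.4 rad/s
For an in-line slider-crank, x = r cosθ + √(L² − r² sin²θ), so v = −rω sinθ·[1 + r cosθ/√(L² − r² sin²θ)].
With r = 0.0787 m, L = 0.2174 m, θ = 80.5°: √(L² − r² sin²θ) = 0.20307 m.
v = −0.0787·134.4·0.98629·[1 + 0.0787·0.16505/0.20307] = -11.096 m/s.
|v| = 11.096 m/s.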